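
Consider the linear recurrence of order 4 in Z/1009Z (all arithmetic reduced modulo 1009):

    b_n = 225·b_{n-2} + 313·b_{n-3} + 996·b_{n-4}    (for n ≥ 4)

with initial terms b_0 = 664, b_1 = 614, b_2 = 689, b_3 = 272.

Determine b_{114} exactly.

b_4 = 0·272 + 225·689 + 313·614 + 996·664 = 560
b_5 = 0·560 + 225·272 + 313·689 + 996·614 = 481
b_6 = 0·481 + 225·560 + 313·272 + 996·689 = 379
b_7 = 0·379 + 225·481 + 313·560 + 996·272 = 476
b_8 = 0·476 + 225·379 + 313·481 + 996·560 = 514
b_9 = 0·514 + 225·476 + 313·379 + 996·481 = 521
Continuing the recurrence:
  b_10 = 398;  b_11 = 498;  b_12 = 754;  b_13 = 808;  b_14 = 497;  b_15 = 665
  b_16 = 768;  b_17 = 54;  b_18 = 145;  b_19 = 720;  b_20 = 192;  b_21 = 847
  b_22 = 299;  b_23 = 160;  b_24 = 956;  b_25 = 523;  b_26 = 971;  b_27 = 124
  b_28 = 452;  b_29 = 126;  b_30 = 755;  b_31 = 720;  b_32 = 628;  b_33 = 140
  b_34 = 668;  b_35 = 760;  b_36 = 300;  b_37 = 898;  b_38 = 50;  b_39 = 523
  b_40 = 859;  b_41 = 571;  b_42 = 147;  b_43 = 60;  b_44 = 849;  b_45 = 629
  b_46 = 40;  b_47 = 864;  b_48 = 103;  b_49 = 979;  b_50 = 477;  b_51 = 131
  b_52 = 741;  b_53 = 573;  b_54 = 736;  b_55 = 960;  b_56 = 328;  b_57 = 4
  b_58 = 463;  b_59 = 274;  b_60 = 263;  b_61 = 681;  b_62 = 685;  b_63 = 921
  b_64 = 619;  b_65 = 96;  b_66 = 917;  b_67 = 565;  b_68 = 292;  b_69 = 217
  b_70 = 572;  b_71 = 697;  b_72 = 106;  b_73 = 70;  b_74 = 487;  b_75 = 516
  b_76 = 955;  b_77 = 236;  b_78 = 758;  b_79 = 229;  b_80 = 942;  b_81 = 164
  b_82 = 334;  b_83 = 844;  b_84 = 219;  b_85 = 709;  b_86 = 351;  b_87 = 165
  b_88 = 390;  b_89 = 547;  b_90 = 635;  b_91 = 840;  b_92 = 262;  b_93 = 251
  b_94 = 825;  b_95 = 427;  b_96 = 460;  b_97 = 914;  b_98 = 410;  b_99 = 10
  b_100 = 31;  b_101 = 645;  b_102 = 739;  b_103 = 321;  b_104 = 481;  b_105 = 519
  b_106 = 318;  b_107 = 815;  b_108 = 719;  b_109 = 705;  b_110 = 55;  b_111 = 756
  b_112 = 704
b_113 = 0·704 + 225·756 + 313·55 + 996·705 = 566
b_114 = 0·566 + 225·704 + 313·756 + 996·55 = 803

803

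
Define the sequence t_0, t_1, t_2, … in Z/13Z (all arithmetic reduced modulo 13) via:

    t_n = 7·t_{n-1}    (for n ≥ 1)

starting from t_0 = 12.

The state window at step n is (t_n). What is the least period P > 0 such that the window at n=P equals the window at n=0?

n=0: window = (12)
n=1: window = (6)
n=2: window = (3)
n=3: window = (8)
n=4: window = (4)
n=5: window = (2)
n=6: window = (1)
n=7: window = (7)
n=8: window = (10)
n=9: window = (5)
n=10: window = (9)
n=11: window = (11)
n=12: window = (12)
window at n=12 equals window at n=0 → period = 12

12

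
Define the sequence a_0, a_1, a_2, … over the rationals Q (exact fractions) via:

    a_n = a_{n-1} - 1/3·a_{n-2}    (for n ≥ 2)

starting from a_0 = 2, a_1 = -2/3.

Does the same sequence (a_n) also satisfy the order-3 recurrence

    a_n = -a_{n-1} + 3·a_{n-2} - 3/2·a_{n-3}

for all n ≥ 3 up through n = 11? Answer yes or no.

Terms a_0..a_11: 2, -2/3, -4/3, -10/9, -2/3, -8/27, -2/27, 2/81, 4/81, 10/243, 2/81, 8/729
n=3: candidate gives -11/3, actual a_3 = -10/9 ✗

no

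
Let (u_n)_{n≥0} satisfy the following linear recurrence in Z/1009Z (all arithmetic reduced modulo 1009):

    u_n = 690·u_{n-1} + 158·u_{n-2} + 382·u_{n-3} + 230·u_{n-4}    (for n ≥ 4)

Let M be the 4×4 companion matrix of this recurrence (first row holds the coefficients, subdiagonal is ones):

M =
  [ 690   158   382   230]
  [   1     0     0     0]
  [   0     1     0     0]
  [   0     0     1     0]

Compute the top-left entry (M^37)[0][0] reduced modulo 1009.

23

(M^37)[0][0] is the top entry after applying M 37 times to the unit state (1, 0, 0, 0). Equivalently it is h_{40} for the auxiliary sequence (h_n) obeying the same recurrence with h_3 = 1 and h_i = 0 for 0 ≤ i < 3:
h_4 = 690·1 + 158·0 + 382·0 + 230·0 = 690
h_5 = 690·690 + 158·1 + 382·0 + 230·0 = 10
h_6 = 690·10 + 158·690 + 382·1 + 230·0 = 267
h_7 = 690·267 + 158·10 + 382·690 + 230·1 = 615
h_8 = 690·615 + 158·267 + 382·10 + 230·690 = 449
h_9 = 690·449 + 158·615 + 382·267 + 230·10 = 720
h_10 = 690·720 + 158·449 + 382·615 + 230·267 = 378
h_11 = 690·378 + 158·720 + 382·449 + 230·615 = 419
h_12 = 690·419 + 158·378 + 382·720 + 230·449 = 664
h_13 = 690·664 + 158·419 + 382·378 + 230·720 = 924
h_14 = 690·924 + 158·664 + 382·419 + 230·378 = 650
h_15 = 690·650 + 158·924 + 382·664 + 230·419 = 86
h_16 = 690·86 + 158·650 + 382·924 + 230·664 = 779
h_17 = 690·779 + 158·86 + 382·650 + 230·924 = 900
h_18 = 690·900 + 158·779 + 382·86 + 230·650 = 172
h_19 = 690·172 + 158·900 + 382·779 + 230·86 = 81
h_20 = 690·81 + 158·172 + 382·900 + 230·779 = 636
h_21 = 690·636 + 158·81 + 382·172 + 230·900 = 889
h_22 = 690·889 + 158·636 + 382·81 + 230·172 = 407
h_23 = 690·407 + 158·889 + 382·636 + 230·81 = 790
h_24 = 690·790 + 158·407 + 382·889 + 230·636 = 519
h_25 = 690·519 + 158·790 + 382·407 + 230·889 = 359
h_26 = 690·359 + 158·519 + 382·790 + 230·407 = 640
h_27 = 690·640 + 158·359 + 382·519 + 230·790 = 450
h_28 = 690·450 + 158·640 + 382·359 + 230·519 = 170
h_29 = 690·170 + 158·450 + 382·640 + 230·359 = 860
h_30 = 690·860 + 158·170 + 382·450 + 230·640 = 990
h_31 = 690·990 + 158·860 + 382·170 + 230·450 = 618
h_32 = 690·618 + 158·990 + 382·860 + 230·170 = 991
h_33 = 690·991 + 158·618 + 382·990 + 230·860 = 309
h_34 = 690·309 + 158·991 + 382·618 + 230·990 = 130
h_35 = 690·130 + 158·309 + 382·991 + 230·618 = 347
h_36 = 690·347 + 158·130 + 382·309 + 230·991 = 538
h_37 = 690·538 + 158·347 + 382·130 + 230·309 = 907
h_38 = 690·907 + 158·538 + 382·347 + 230·130 = 503
h_39 = 690·503 + 158·907 + 382·538 + 230·347 = 790
h_40 = 690·790 + 158·503 + 382·907 + 230·538 = 23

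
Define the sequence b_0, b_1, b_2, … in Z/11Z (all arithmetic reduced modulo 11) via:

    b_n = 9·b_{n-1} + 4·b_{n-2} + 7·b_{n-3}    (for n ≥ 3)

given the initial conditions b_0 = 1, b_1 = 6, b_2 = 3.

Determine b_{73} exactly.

10

b_3 = 9·3 + 4·6 + 7·1 = 3
b_4 = 9·3 + 4·3 + 7·6 = 4
b_5 = 9·4 + 4·3 + 7·3 = 3
b_6 = 9·3 + 4·4 + 7·3 = 9
b_7 = 9·9 + 4·3 + 7·4 = 0
b_8 = 9·0 + 4·9 + 7·3 = 2
b_9 = 9·2 + 4·0 + 7·9 = 4
b_10 = 9·4 + 4·2 + 7·0 = 0
b_11 = 9·0 + 4·4 + 7·2 = 8
b_12 = 9·8 + 4·0 + 7·4 = 1
b_13 = 9·1 + 4·8 + 7·0 = 8
b_14 = 9·8 + 4·1 + 7·8 = 0
b_15 = 9·0 + 4·8 + 7·1 = 6
b_16 = 9·6 + 4·0 + 7·8 = 0
b_17 = 9·0 + 4·6 + 7·0 = 2
b_18 = 9·2 + 4·0 + 7·6 = 5
b_19 = 9·5 + 4·2 + 7·0 = 9
b_20 = 9·9 + 4·5 + 7·2 = 5
b_21 = 9·5 + 4·9 + 7·5 = 6
b_22 = 9·6 + 4·5 + 7·9 = 5
b_23 = 9·5 + 4·6 + 7·5 = 5
b_24 = 9·5 + 4·5 + 7·6 = 8
b_25 = 9·8 + 4·5 + 7·5 = 6
b_26 = 9·6 + 4·8 + 7·5 = 0
b_27 = 9·0 + 4·6 + 7·8 = 3
b_28 = 9·3 + 4·0 + 7·6 = 3
b_29 = 9·3 + 4·3 + 7·0 = 6
b_30 = 9·6 + 4·3 + 7·3 = 10
b_31 = 9·10 + 4·6 + 7·3 = 3
b_32 = 9·3 + 4·10 + 7·6 = 10
b_33 = 9·10 + 4·3 + 7·10 = 7
b_34 = 9·7 + 4·10 + 7·3 = 3
b_35 = 9·3 + 4·7 + 7·10 = 4
b_36 = 9·4 + 4·3 + 7·7 = 9
b_37 = 9·9 + 4·4 + 7·3 = 8
b_38 = 9·8 + 4·9 + 7·4 = 4
b_39 = 9·4 + 4·8 + 7·9 = 10
b_40 = 9·10 + 4·4 + 7·8 = 8
b_41 = 9·8 + 4·10 + 7·4 = 8
b_42 = 9·8 + 4·8 + 7·10 = 9
b_43 = 9·9 + 4·8 + 7·8 = 4
b_44 = 9·4 + 4·9 + 7·8 = 7
b_45 = 9·7 + 4·4 + 7·9 = 10
b_46 = 9·10 + 4·7 + 7·4 = 3
b_47 = 9·3 + 4·10 + 7·7 = 6
b_48 = 9·6 + 4·3 + 7·10 = 4
b_49 = 9·4 + 4·6 + 7·3 = 4
b_50 = 9·4 + 4·4 + 7·6 = 6
b_51 = 9·6 + 4·4 + 7·4 = 10
b_52 = 9·10 + 4·6 + 7·4 = 10
b_53 = 9·10 + 4·10 + 7·6 = 7
b_54 = 9·7 + 4·10 + 7·10 = 8
b_55 = 9·8 + 4·7 + 7·10 = 5
b_56 = 9·5 + 4·8 + 7·7 = 5
b_57 = 9·5 + 4·5 + 7·8 = 0
b_58 = 9·0 + 4·5 + 7·5 = 0
b_59 = 9·0 + 4·0 + 7·5 = 2
b_60 = 9·2 + 4·0 + 7·0 = 7
b_61 = 9·7 + 4·2 + 7·0 = 5
b_62 = 9·5 + 4·7 + 7·2 = 10
b_63 = 9·10 + 4·5 + 7·7 = 5
b_64 = 9·5 + 4·10 + 7·5 = 10
b_65 = 9·10 + 4·5 + 7·10 = 4
b_66 = 9·4 + 4·10 + 7·5 = 1
b_67 = 9·1 + 4·4 + 7·10 = 7
b_68 = 9·7 + 4·1 + 7·4 = 7
b_69 = 9·7 + 4·7 + 7·1 = 10
b_70 = 9·10 + 4·7 + 7·7 = 2
b_71 = 9·2 + 4·10 + 7·7 = 8
b_72 = 9·8 + 4·2 + 7·10 = 7
b_73 = 9·7 + 4·8 + 7·2 = 10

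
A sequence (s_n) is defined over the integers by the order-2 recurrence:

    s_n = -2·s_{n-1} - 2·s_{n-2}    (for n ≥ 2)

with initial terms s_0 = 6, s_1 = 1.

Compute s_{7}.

-104

s_2 = -2·1 + -2·6 = -14
s_3 = -2·-14 + -2·1 = 26
s_4 = -2·26 + -2·-14 = -24
s_5 = -2·-24 + -2·26 = -4
s_6 = -2·-4 + -2·-24 = 56
s_7 = -2·56 + -2·-4 = -104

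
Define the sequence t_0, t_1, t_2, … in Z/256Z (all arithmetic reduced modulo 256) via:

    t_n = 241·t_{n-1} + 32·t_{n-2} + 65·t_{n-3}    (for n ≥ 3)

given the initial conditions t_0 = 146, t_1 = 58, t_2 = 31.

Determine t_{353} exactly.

181

t_3 = 241·31 + 32·58 + 65·146 = 129
t_4 = 241·129 + 32·31 + 65·58 = 11
t_5 = 241·11 + 32·129 + 65·31 = 90
t_6 = 241·90 + 32·11 + 65·129 = 219
t_7 = 241·219 + 32·90 + 65·11 = 54
t_8 = 241·54 + 32·219 + 65·90 = 16
Continuing the recurrence:
  t_9 = 107;  t_10 = 113;  t_11 = 209;  t_12 = 12;  t_13 = 29;  t_14 = 222
  t_15 = 170;  t_16 = 39;  t_17 = 85;  t_18 = 15;  t_19 = 166;  t_20 = 187
  t_21 = 154;  t_22 = 128;  t_23 = 59;  t_24 = 165;  t_25 = 53;  t_26 = 128
  t_27 = 5;  t_28 = 42;  t_29 = 170;  t_30 = 143;  t_31 = 137;  t_32 = 3
  t_33 = 66;  t_34 = 75;  t_35 = 158;  t_36 = 224;  t_37 = 171;  t_38 = 25
  t_39 = 201;  t_40 = 196;  t_41 = 253;  t_42 = 182;  t_43 = 186;  t_44 = 23
  t_45 = 29;  t_46 = 103;  t_47 = 110;  t_48 = 203;  t_49 = 2;  t_50 = 48
  t_51 = 251;  t_52 = 205;  t_53 = 141;  t_54 = 24;  t_55 = 69;  t_56 = 194
  t_57 = 90;  t_58 = 127;  t_59 = 17;  t_60 = 187;  t_61 = 106;  t_62 = 123
  t_63 = 134;  t_64 = 112;  t_65 = 107;  t_66 = 193;  t_67 = 129;  t_68 = 188
  t_69 = 29;  t_70 = 142;  t_71 = 10;  t_72 = 135;  t_73 = 101;  t_74 = 127
  t_75 = 118;  t_76 = 155;  t_77 = 234;  t_78 = 160;  t_79 = 59;  t_80 = 245
  t_81 = 165;  t_82 = 240;  t_83 = 197;  t_84 = 90;  t_85 = 74;  t_86 = 239
  t_87 = 25;  t_88 = 51;  t_89 = 210;  t_90 = 107;  t_91 = 238;  t_92 = 192
  t_93 = 171;  t_94 = 105;  t_95 = 249;  t_96 = 244;  t_97 = 125;  t_98 = 102
  t_99 = 154;  t_100 = 119;  t_101 = 45;  t_102 = 87;  t_103 = 190;  t_104 = 43
  t_105 = 82;  t_106 = 208;  t_107 = 251;  t_108 = 29;  t_109 = 125;  t_110 = 8
  t_111 = 133;  t_112 = 242;  t_113 = 122;  t_114 = 223;  t_115 = 161;  t_116 = 107
  t_117 = 122;  t_118 = 27;  t_119 = 214;  t_120 = 208;  t_121 = 107;  t_122 = 17
  t_123 = 49;  t_124 = 108;  t_125 = 29;  t_126 = 62;  t_127 = 106;  t_128 = 231
  t_129 = 117;  t_130 = 239;  t_131 = 70;  t_132 = 123;  t_133 = 58;  t_134 = 192
  t_135 = 59;  t_136 = 69;  t_137 = 21;  t_138 = 96;  t_139 = 133;  t_140 = 138
  t_141 = 234;  t_142 = 79;  t_143 = 169;  t_144 = 99;  t_145 = 98;  t_146 = 139
  t_147 = 62;  t_148 = 160;  t_149 = 171;  t_150 = 185;  t_151 = 41;  t_152 = 36
  t_153 = 253;  t_154 = 22;  t_155 = 122;  t_156 = 215;  t_157 = 61;  t_158 = 71
  t_159 = 14;  t_160 = 139;  t_161 = 162;  t_162 = 112;  t_163 = 251;  t_164 = 109
  t_165 = 109;  t_166 = 248;  t_167 = 197;  t_168 = 34;  t_169 = 154;  t_170 = 63
  t_171 = 49;  t_172 = 27;  t_173 = 138;  t_174 = 187;  t_175 = 38;  t_176 = 48
  t_177 = 107;  t_178 = 97;  t_179 = 225;  t_180 = 28;  t_181 = 29;  t_182 = 238
  t_183 = 202;  t_184 = 71;  t_185 = 133;  t_186 = 95;  t_187 = 22;  t_188 = 91
  t_189 = 138;  t_190 = 224;  t_191 = 59;  t_192 = 149;  t_193 = 133;  t_194 = 208
  t_195 = 69;  t_196 = 186;  t_197 = 138;  t_198 = 175;  t_199 = 57;  t_200 = 147
  t_201 = 242;  t_202 = 171;  t_203 = 142;  t_204 = 128;  t_205 = 171;  t_206 = 9
  t_207 = 89;  t_208 = 84;  t_209 = 125;  t_210 = 198;  t_211 = 90;  t_212 = 55
  t_213 = 77;  t_214 = 55;  t_215 = 94;  t_216 = 235;  t_217 = 242;  t_218 = 16
  t_219 = 251;  t_220 = 189;  t_221 = 93;  t_222 = 232;  t_223 = 5;  t_224 = 82
  t_225 = 186;  t_226 = 159;  t_227 = 193;  t_228 = 203;  t_229 = 154;  t_230 = 91
  t_231 = 118;  t_232 = 144;  t_233 = 107;  t_234 = 177;  t_235 = 145;  t_236 = 204
  t_237 = 29;  t_238 = 158;  t_239 = 42;  t_240 = 167;  t_241 = 149;  t_242 = 207
  t_243 = 230;  t_244 = 59;  t_245 = 218;  t_246 = 0;  t_247 = 59;  t_248 = 229
  t_249 = 245;  t_250 = 64;  t_251 = 5;  t_252 = 234;  t_253 = 42;  t_254 = 15
  t_255 = 201;  t_256 = 195;  t_257 = 130;  t_258 = 203;  t_259 = 222;  t_260 = 96
  t_261 = 171;  t_262 = 89;  t_263 = 137;  t_264 = 132;  t_265 = 253;  t_266 = 118
  t_267 = 58;  t_268 = 151;  t_269 = 93;  t_270 = 39;  t_271 = 174;  t_272 = 75
  t_273 = 66;  t_274 = 176;  t_275 = 251;  t_276 = 13;  t_277 = 77;  t_278 = 216
  t_279 = 69;  t_280 = 130;  t_281 = 218;  t_282 = 255;  t_283 = 81;  t_284 = 123
  t_285 = 170;  t_286 = 251;  t_287 = 198;  t_288 = 240;  t_289 = 107;  t_290 = 1
  t_291 = 65;  t_292 = 124;  t_293 = 29;  t_294 = 78;  t_295 = 138;  t_296 = 7
  t_297 = 165;  t_298 = 63;  t_299 = 182;  t_300 = 27;  t_301 = 42;  t_302 = 32
  t_303 = 59;  t_304 = 53;  t_305 = 101;  t_306 = 176;  t_307 = 197;  t_308 = 26
  t_309 = 202;  t_310 = 111;  t_311 = 89;  t_312 = 243;  t_313 = 18;  t_314 = 235
  t_315 = 46;  t_316 = 64;  t_317 = 171;  t_318 = 169;  t_319 = 185;  t_320 = 180
  t_321 = 125;  t_322 = 38;  t_323 = 26;  t_324 = 247;  t_325 = 109;  t_326 = 23
  t_327 = 254;  t_328 = 171;  t_329 = 146;  t_330 = 80;  t_331 = 251;  t_332 = 93
  t_333 = 61;  t_334 = 200;  t_335 = 133;  t_336 = 178;  t_337 = 250;  t_338 = 95
  t_339 = 225;  t_340 = 43;  t_341 = 186;  t_342 = 155;  t_343 = 22;  t_344 = 80
  t_345 = 107;  t_346 = 81;  t_347 = 241;  t_348 = 44;  t_349 = 29;  t_350 = 254
  t_351 = 234
t_352 = 241·234 + 32·254 + 65·29 = 103
t_353 = 241·103 + 32·234 + 65·254 = 181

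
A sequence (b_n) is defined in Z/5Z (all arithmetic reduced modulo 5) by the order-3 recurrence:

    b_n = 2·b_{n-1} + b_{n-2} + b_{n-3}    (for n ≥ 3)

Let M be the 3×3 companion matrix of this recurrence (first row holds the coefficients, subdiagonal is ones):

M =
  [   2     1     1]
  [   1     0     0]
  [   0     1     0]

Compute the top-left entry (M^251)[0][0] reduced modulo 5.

4

(M^251)[0][0] is the top entry after applying M 251 times to the unit state (1, 0, 0). Equivalently it is h_{253} for the auxiliary sequence (h_n) obeying the same recurrence with h_2 = 1 and h_i = 0 for 0 ≤ i < 2:
h_3 = 2·1 + 1·0 + 1·0 = 2
h_4 = 2·2 + 1·1 + 1·0 = 0
h_5 = 2·0 + 1·2 + 1·1 = 3
h_6 = 2·3 + 1·0 + 1·2 = 3
h_7 = 2·3 + 1·3 + 1·0 = 4
h_8 = 2·4 + 1·3 + 1·3 = 4
h_9 = 2·4 + 1·4 + 1·3 = 0
h_10 = 2·0 + 1·4 + 1·4 = 3
h_11 = 2·3 + 1·0 + 1·4 = 0
h_12 = 2·0 + 1·3 + 1·0 = 3
h_13 = 2·3 + 1·0 + 1·3 = 4
h_14 = 2·4 + 1·3 + 1·0 = 1
h_15 = 2·1 + 1·4 + 1·3 = 4
h_16 = 2·4 + 1·1 + 1·4 = 3
h_17 = 2·3 + 1·4 + 1·1 = 1
h_18 = 2·1 + 1·3 + 1·4 = 4
h_19 = 2·4 + 1·1 + 1·3 = 2
h_20 = 2·2 + 1·4 + 1·1 = 4
h_21 = 2·4 + 1·2 + 1·4 = 4
h_22 = 2·4 + 1·4 + 1·2 = 4
h_23 = 2·4 + 1·4 + 1·4 = 1
h_24 = 2·1 + 1·4 + 1·4 = 0
h_25 = 2·0 + 1·1 + 1·4 = 0
h_26 = 2·0 + 1·0 + 1·1 = 1
(h_24, h_25, h_26) = (0, 0, 1) = (h_0, h_1, h_2), so the sequence has period 24.
253 ≡ 13 (mod 24), hence h_253 = h_13 = 4.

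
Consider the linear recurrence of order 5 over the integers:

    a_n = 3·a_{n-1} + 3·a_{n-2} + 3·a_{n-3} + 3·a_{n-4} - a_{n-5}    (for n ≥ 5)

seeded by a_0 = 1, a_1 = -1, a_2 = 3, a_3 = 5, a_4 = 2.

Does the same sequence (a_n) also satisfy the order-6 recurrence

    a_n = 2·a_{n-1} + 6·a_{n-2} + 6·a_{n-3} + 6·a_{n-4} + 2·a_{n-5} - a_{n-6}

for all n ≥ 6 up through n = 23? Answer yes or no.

Terms a_0..a_23: 1, -1, 3, 5, 2, 26, 109, 423, 1675, 6697, 26686, 106334, 423753, 1688735, 6729827, 26819261, 106878394, 425924898, 1697368405, 6764243047, 26956424971, 107425005569, 428103201078, 1706049255590
n=6: candidate gives 109, actual a_6 = 109 ✓
n=7: candidate gives 423, actual a_7 = 423 ✓
n=8: candidate gives 1675, actual a_8 = 1675 ✓
n=9: candidate gives 6697, actual a_9 = 6697 ✓
n=10: candidate gives 26686, actual a_10 = 26686 ✓
n=11: candidate gives 106334, actual a_11 = 106334 ✓
n=12: candidate gives 423753, actual a_12 = 423753 ✓
n=13: candidate gives 1688735, actual a_13 = 1688735 ✓
n=14: candidate gives 6729827, actual a_14 = 6729827 ✓
n=15: candidate gives 26819261, actual a_15 = 26819261 ✓
n=16: candidate gives 106878394, actual a_16 = 106878394 ✓
n=17: candidate gives 425924898, actual a_17 = 425924898 ✓
n=18: candidate gives 1697368405, actual a_18 = 1697368405 ✓
n=19: candidate gives 6764243047, actual a_19 = 6764243047 ✓
n=20: candidate gives 26956424971, actual a_20 = 26956424971 ✓
n=21: candidate gives 107425005569, actual a_21 = 107425005569 ✓
n=22: candidate gives 428103201078, actual a_22 = 428103201078 ✓
n=23: candidate gives 1706049255590, actual a_23 = 1706049255590 ✓

yes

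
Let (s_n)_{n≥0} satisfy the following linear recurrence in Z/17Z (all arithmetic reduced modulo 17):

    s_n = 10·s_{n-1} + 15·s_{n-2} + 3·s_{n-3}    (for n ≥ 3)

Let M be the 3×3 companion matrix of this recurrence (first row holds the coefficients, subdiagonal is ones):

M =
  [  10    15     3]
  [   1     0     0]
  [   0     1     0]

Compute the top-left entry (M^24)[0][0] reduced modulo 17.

(M^24)[0][0] is the top entry after applying M 24 times to the unit state (1, 0, 0). Equivalently it is h_{26} for the auxiliary sequence (h_n) obeying the same recurrence with h_2 = 1 and h_i = 0 for 0 ≤ i < 2:
h_3 = 10·1 + 15·0 + 3·0 = 10
h_4 = 10·10 + 15·1 + 3·0 = 13
h_5 = 10·13 + 15·10 + 3·1 = 11
h_6 = 10·11 + 15·13 + 3·10 = 12
h_7 = 10·12 + 15·11 + 3·13 = 1
h_8 = 10·1 + 15·12 + 3·11 = 2
h_9 = 10·2 + 15·1 + 3·12 = 3
h_10 = 10·3 + 15·2 + 3·1 = 12
h_11 = 10·12 + 15·3 + 3·2 = 1
h_12 = 10·1 + 15·12 + 3·3 = 12
h_13 = 10·12 + 15·1 + 3·12 = 1
h_14 = 10·1 + 15·12 + 3·1 = 6
h_15 = 10·6 + 15·1 + 3·12 = 9
h_16 = 10·9 + 15·6 + 3·1 = 13
h_17 = 10·13 + 15·9 + 3·6 = 11
h_18 = 10·11 + 15·13 + 3·9 = 9
h_19 = 10·9 + 15·11 + 3·13 = 5
h_20 = 10·5 + 15·9 + 3·11 = 14
h_21 = 10·14 + 15·5 + 3·9 = 4
h_22 = 10·4 + 15·14 + 3·5 = 10
h_23 = 10·10 + 15·4 + 3·14 = 15
h_24 = 10·15 + 15·10 + 3·4 = 6
h_25 = 10·6 + 15·15 + 3·10 = 9
h_26 = 10·9 + 15·6 + 3·15 = 4

4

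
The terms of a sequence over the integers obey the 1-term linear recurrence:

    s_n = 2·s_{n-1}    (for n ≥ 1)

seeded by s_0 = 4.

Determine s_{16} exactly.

s_1 = 2·4 = 8
s_2 = 2·8 = 16
s_3 = 2·16 = 32
s_4 = 2·32 = 64
s_5 = 2·64 = 128
s_6 = 2·128 = 256
s_7 = 2·256 = 512
s_8 = 2·512 = 1024
s_9 = 2·1024 = 2048
s_10 = 2·2048 = 4096
s_11 = 2·4096 = 8192
s_12 = 2·8192 = 16384
s_13 = 2·16384 = 32768
s_14 = 2·32768 = 65536
s_15 = 2·65536 = 131072
s_16 = 2·131072 = 262144

262144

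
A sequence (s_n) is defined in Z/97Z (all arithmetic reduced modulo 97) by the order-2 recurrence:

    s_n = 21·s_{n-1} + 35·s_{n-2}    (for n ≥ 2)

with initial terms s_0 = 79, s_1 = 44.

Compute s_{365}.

s_2 = 21·44 + 35·79 = 3
s_3 = 21·3 + 35·44 = 51
s_4 = 21·51 + 35·3 = 12
s_5 = 21·12 + 35·51 = 0
s_6 = 21·0 + 35·12 = 32
s_7 = 21·32 + 35·0 = 90
s_8 = 21·90 + 35·32 = 3
s_9 = 21·3 + 35·90 = 12
s_10 = 21·12 + 35·3 = 66
s_11 = 21·66 + 35·12 = 60
s_12 = 21·60 + 35·66 = 78
s_13 = 21·78 + 35·60 = 52
s_14 = 21·52 + 35·78 = 39
s_15 = 21·39 + 35·52 = 20
s_16 = 21·20 + 35·39 = 39
s_17 = 21·39 + 35·20 = 64
s_18 = 21·64 + 35·39 = 90
s_19 = 21·90 + 35·64 = 56
s_20 = 21·56 + 35·90 = 58
s_21 = 21·58 + 35·56 = 74
s_22 = 21·74 + 35·58 = 92
s_23 = 21·92 + 35·74 = 60
s_24 = 21·60 + 35·92 = 18
s_25 = 21·18 + 35·60 = 53
s_26 = 21·53 + 35·18 = 94
s_27 = 21·94 + 35·53 = 46
s_28 = 21·46 + 35·94 = 85
s_29 = 21·85 + 35·46 = 0
s_30 = 21·0 + 35·85 = 65
s_31 = 21·65 + 35·0 = 7
s_32 = 21·7 + 35·65 = 94
s_33 = 21·94 + 35·7 = 85
s_34 = 21·85 + 35·94 = 31
s_35 = 21·31 + 35·85 = 37
s_36 = 21·37 + 35·31 = 19
s_37 = 21·19 + 35·37 = 45
s_38 = 21·45 + 35·19 = 58
s_39 = 21·58 + 35·45 = 77
s_40 = 21·77 + 35·58 = 58
s_41 = 21·58 + 35·77 = 33
s_42 = 21·33 + 35·58 = 7
s_43 = 21·7 + 35·33 = 41
s_44 = 21·41 + 35·7 = 39
s_45 = 21·39 + 35·41 = 23
s_46 = 21·23 + 35·39 = 5
s_47 = 21·5 + 35·23 = 37
s_48 = 21·37 + 35·5 = 79
s_49 = 21·79 + 35·37 = 44
(s_48, s_49) = (79, 44) = (s_0, s_1), so the sequence has period 48.
365 ≡ 29 (mod 48), hence s_365 = s_29 = 0.

0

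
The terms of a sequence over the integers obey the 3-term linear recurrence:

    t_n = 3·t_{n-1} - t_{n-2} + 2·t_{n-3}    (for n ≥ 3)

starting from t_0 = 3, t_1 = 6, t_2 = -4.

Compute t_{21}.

t_3 = 3·-4 + -1·6 + 2·3 = -12
t_4 = 3·-12 + -1·-4 + 2·6 = -20
t_5 = 3·-20 + -1·-12 + 2·-4 = -56
t_6 = 3·-56 + -1·-20 + 2·-12 = -172
t_7 = 3·-172 + -1·-56 + 2·-20 = -500
t_8 = 3·-500 + -1·-172 + 2·-56 = -1440
t_9 = 3·-1440 + -1·-500 + 2·-172 = -4164
t_10 = 3·-4164 + -1·-1440 + 2·-500 = -12052
t_11 = 3·-12052 + -1·-4164 + 2·-1440 = -34872
t_12 = 3·-34872 + -1·-12052 + 2·-4164 = -100892
t_13 = 3·-100892 + -1·-34872 + 2·-12052 = -291908
t_14 = 3·-291908 + -1·-100892 + 2·-34872 = -844576
t_15 = 3·-844576 + -1·-291908 + 2·-100892 = -2443604
t_16 = 3·-2443604 + -1·-844576 + 2·-291908 = -7070052
t_17 = 3·-7070052 + -1·-2443604 + 2·-844576 = -20455704
t_18 = 3·-20455704 + -1·-7070052 + 2·-2443604 = -59184268
t_19 = 3·-59184268 + -1·-20455704 + 2·-7070052 = -171237204
t_20 = 3·-171237204 + -1·-59184268 + 2·-20455704 = -495438752
t_21 = 3·-495438752 + -1·-171237204 + 2·-59184268 = -1433447588

-1433447588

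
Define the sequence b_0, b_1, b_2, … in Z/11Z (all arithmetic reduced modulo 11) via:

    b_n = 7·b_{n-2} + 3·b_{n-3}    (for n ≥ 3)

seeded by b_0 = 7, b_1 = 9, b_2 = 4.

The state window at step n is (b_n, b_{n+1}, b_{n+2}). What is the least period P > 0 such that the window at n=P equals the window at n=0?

60

n=0: window = (7, 9, 4)
n=1: window = (9, 4, 7)
n=2: window = (4, 7, 0)
n=3: window = (7, 0, 6)
n=4: window = (0, 6, 10)
n=5: window = (6, 10, 9)
n=6: window = (10, 9, 0)
n=7: window = (9, 0, 5)
n=8: window = (0, 5, 5)
n=9: window = (5, 5, 2)
n=10: window = (5, 2, 6)
n=11: window = (2, 6, 7)
n=12: window = (6, 7, 4)
n=13: window = (7, 4, 1)
n=14: window = (4, 1, 5)
n=15: window = (1, 5, 8)
n=16: window = (5, 8, 5)
n=17: window = (8, 5, 5)
n=18: window = (5, 5, 4)
n=19: window = (5, 4, 6)
n=20: window = (4, 6, 10)
n=21: window = (6, 10, 10)
n=22: window = (10, 10, 0)
n=23: window = (10, 0, 1)
n=24: window = (0, 1, 8)
n=25: window = (1, 8, 7)
n=26: window = (8, 7, 4)
n=27: window = (7, 4, 7)
n=28: window = (4, 7, 5)
n=29: window = (7, 5, 6)
n=30: window = (5, 6, 1)
n=31: window = (6, 1, 2)
n=32: window = (1, 2, 3)
n=33: window = (2, 3, 6)
n=34: window = (3, 6, 5)
n=35: window = (6, 5, 7)
n=36: window = (5, 7, 9)
n=37: window = (7, 9, 9)
n=38: window = (9, 9, 7)
n=39: window = (9, 7, 2)
n=40: window = (7, 2, 10)
…
n=58: window = (5, 7, 7)
n=59: window = (7, 7, 9)
n=60: window = (7, 9, 4)
window at n=60 equals window at n=0 → period = 60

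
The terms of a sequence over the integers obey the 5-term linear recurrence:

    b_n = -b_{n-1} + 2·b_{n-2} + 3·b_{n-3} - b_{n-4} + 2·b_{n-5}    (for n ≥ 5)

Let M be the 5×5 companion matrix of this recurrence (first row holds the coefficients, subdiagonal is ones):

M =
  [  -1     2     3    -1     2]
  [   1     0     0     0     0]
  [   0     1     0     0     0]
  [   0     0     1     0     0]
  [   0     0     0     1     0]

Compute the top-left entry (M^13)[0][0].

(M^13)[0][0] is the top entry after applying M 13 times to the unit state (1, 0, 0, 0, 0). Equivalently it is h_{17} for the auxiliary sequence (h_n) obeying the same recurrence with h_4 = 1 and h_i = 0 for 0 ≤ i < 4:
h_5 = -1·1 + 2·0 + 3·0 + -1·0 + 2·0 = -1
h_6 = -1·-1 + 2·1 + 3·0 + -1·0 + 2·0 = 3
h_7 = -1·3 + 2·-1 + 3·1 + -1·0 + 2·0 = -2
h_8 = -1·-2 + 2·3 + 3·-1 + -1·1 + 2·0 = 4
h_9 = -1·4 + 2·-2 + 3·3 + -1·-1 + 2·1 = 4
h_10 = -1·4 + 2·4 + 3·-2 + -1·3 + 2·-1 = -7
h_11 = -1·-7 + 2·4 + 3·4 + -1·-2 + 2·3 = 35
h_12 = -1·35 + 2·-7 + 3·4 + -1·4 + 2·-2 = -45
h_13 = -1·-45 + 2·35 + 3·-7 + -1·4 + 2·4 = 98
h_14 = -1·98 + 2·-45 + 3·35 + -1·-7 + 2·4 = -68
h_15 = -1·-68 + 2·98 + 3·-45 + -1·35 + 2·-7 = 80
h_16 = -1·80 + 2·-68 + 3·98 + -1·-45 + 2·35 = 193
h_17 = -1·193 + 2·80 + 3·-68 + -1·98 + 2·-45 = -425

-425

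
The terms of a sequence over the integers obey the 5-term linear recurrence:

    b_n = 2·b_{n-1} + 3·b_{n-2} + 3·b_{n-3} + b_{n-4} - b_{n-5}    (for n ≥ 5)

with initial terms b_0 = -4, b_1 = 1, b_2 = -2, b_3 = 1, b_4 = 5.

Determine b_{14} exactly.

b_5 = 2·5 + 3·1 + 3·-2 + 1·1 + -1·-4 = 12
b_6 = 2·12 + 3·5 + 3·1 + 1·-2 + -1·1 = 39
b_7 = 2·39 + 3·12 + 3·5 + 1·1 + -1·-2 = 132
b_8 = 2·132 + 3·39 + 3·12 + 1·5 + -1·1 = 421
b_9 = 2·421 + 3·132 + 3·39 + 1·12 + -1·5 = 1362
b_10 = 2·1362 + 3·421 + 3·132 + 1·39 + -1·12 = 4410
b_11 = 2·4410 + 3·1362 + 3·421 + 1·132 + -1·39 = 14262
b_12 = 2·14262 + 3·4410 + 3·1362 + 1·421 + -1·132 = 46129
b_13 = 2·46129 + 3·14262 + 3·4410 + 1·1362 + -1·421 = 149215
b_14 = 2·149215 + 3·46129 + 3·14262 + 1·4410 + -1·1362 = 482651

482651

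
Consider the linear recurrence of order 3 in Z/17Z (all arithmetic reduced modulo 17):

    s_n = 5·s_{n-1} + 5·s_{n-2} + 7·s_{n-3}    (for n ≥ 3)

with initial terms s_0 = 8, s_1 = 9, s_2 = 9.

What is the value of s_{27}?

s_3 = 5·9 + 5·9 + 7·8 = 10
s_4 = 5·10 + 5·9 + 7·9 = 5
s_5 = 5·5 + 5·10 + 7·9 = 2
s_6 = 5·2 + 5·5 + 7·10 = 3
s_7 = 5·3 + 5·2 + 7·5 = 9
s_8 = 5·9 + 5·3 + 7·2 = 6
s_9 = 5·6 + 5·9 + 7·3 = 11
s_10 = 5·11 + 5·6 + 7·9 = 12
s_11 = 5·12 + 5·11 + 7·6 = 4
s_12 = 5·4 + 5·12 + 7·11 = 4
s_13 = 5·4 + 5·4 + 7·12 = 5
s_14 = 5·5 + 5·4 + 7·4 = 5
s_15 = 5·5 + 5·5 + 7·4 = 10
s_16 = 5·10 + 5·5 + 7·5 = 8
s_17 = 5·8 + 5·10 + 7·5 = 6
s_18 = 5·6 + 5·8 + 7·10 = 4
s_19 = 5·4 + 5·6 + 7·8 = 4
s_20 = 5·4 + 5·4 + 7·6 = 14
s_21 = 5·14 + 5·4 + 7·4 = 16
s_22 = 5·16 + 5·14 + 7·4 = 8
s_23 = 5·8 + 5·16 + 7·14 = 14
s_24 = 5·14 + 5·8 + 7·16 = 1
s_25 = 5·1 + 5·14 + 7·8 = 12
s_26 = 5·12 + 5·1 + 7·14 = 10
s_27 = 5·10 + 5·12 + 7·1 = 15

15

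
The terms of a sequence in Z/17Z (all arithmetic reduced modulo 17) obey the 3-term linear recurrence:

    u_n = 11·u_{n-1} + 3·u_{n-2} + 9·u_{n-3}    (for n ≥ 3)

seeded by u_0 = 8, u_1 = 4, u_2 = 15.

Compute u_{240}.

8

u_3 = 11·15 + 3·4 + 9·8 = 11
u_4 = 11·11 + 3·15 + 9·4 = 15
u_5 = 11·15 + 3·11 + 9·15 = 10
u_6 = 11·10 + 3·15 + 9·11 = 16
u_7 = 11·16 + 3·10 + 9·15 = 1
u_8 = 11·1 + 3·16 + 9·10 = 13
u_9 = 11·13 + 3·1 + 9·16 = 1
u_10 = 11·1 + 3·13 + 9·1 = 8
u_11 = 11·8 + 3·1 + 9·13 = 4
u_12 = 11·4 + 3·8 + 9·1 = 9
u_13 = 11·9 + 3·4 + 9·8 = 13
u_14 = 11·13 + 3·9 + 9·4 = 2
u_15 = 11·2 + 3·13 + 9·9 = 6
u_16 = 11·6 + 3·2 + 9·13 = 2
u_17 = 11·2 + 3·6 + 9·2 = 7
u_18 = 11·7 + 3·2 + 9·6 = 1
u_19 = 11·1 + 3·7 + 9·2 = 16
u_20 = 11·16 + 3·1 + 9·7 = 4
u_21 = 11·4 + 3·16 + 9·1 = 16
u_22 = 11·16 + 3·4 + 9·16 = 9
u_23 = 11·9 + 3·16 + 9·4 = 13
u_24 = 11·13 + 3·9 + 9·16 = 8
u_25 = 11·8 + 3·13 + 9·9 = 4
u_26 = 11·4 + 3·8 + 9·13 = 15
(u_24, u_25, u_26) = (8, 4, 15) = (u_0, u_1, u_2), so the sequence has period 24.
240 ≡ 0 (mod 24), hence u_240 = u_0 = 8.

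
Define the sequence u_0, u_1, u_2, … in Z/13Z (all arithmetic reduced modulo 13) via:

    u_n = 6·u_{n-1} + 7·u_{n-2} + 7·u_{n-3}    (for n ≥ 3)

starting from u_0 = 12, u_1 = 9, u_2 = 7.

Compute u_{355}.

10

u_3 = 6·7 + 7·9 + 7·12 = 7
u_4 = 6·7 + 7·7 + 7·9 = 11
u_5 = 6·11 + 7·7 + 7·7 = 8
u_6 = 6·8 + 7·11 + 7·7 = 5
u_7 = 6·5 + 7·8 + 7·11 = 7
u_8 = 6·7 + 7·5 + 7·8 = 3
u_9 = 6·3 + 7·7 + 7·5 = 11
u_10 = 6·11 + 7·3 + 7·7 = 6
u_11 = 6·6 + 7·11 + 7·3 = 4
u_12 = 6·4 + 7·6 + 7·11 = 0
u_13 = 6·0 + 7·4 + 7·6 = 5
u_14 = 6·5 + 7·0 + 7·4 = 6
u_15 = 6·6 + 7·5 + 7·0 = 6
u_16 = 6·6 + 7·6 + 7·5 = 9
u_17 = 6·9 + 7·6 + 7·6 = 8
u_18 = 6·8 + 7·9 + 7·6 = 10
u_19 = 6·10 + 7·8 + 7·9 = 10
u_20 = 6·10 + 7·10 + 7·8 = 4
u_21 = 6·4 + 7·10 + 7·10 = 8
u_22 = 6·8 + 7·4 + 7·10 = 3
u_23 = 6·3 + 7·8 + 7·4 = 11
u_24 = 6·11 + 7·3 + 7·8 = 0
u_25 = 6·0 + 7·11 + 7·3 = 7
u_26 = 6·7 + 7·0 + 7·11 = 2
u_27 = 6·2 + 7·7 + 7·0 = 9
u_28 = 6·9 + 7·2 + 7·7 = 0
u_29 = 6·0 + 7·9 + 7·2 = 12
u_30 = 6·12 + 7·0 + 7·9 = 5
u_31 = 6·5 + 7·12 + 7·0 = 10
u_32 = 6·10 + 7·5 + 7·12 = 10
u_33 = 6·10 + 7·10 + 7·5 = 9
u_34 = 6·9 + 7·10 + 7·10 = 12
u_35 = 6·12 + 7·9 + 7·10 = 10
u_36 = 6·10 + 7·12 + 7·9 = 12
u_37 = 6·12 + 7·10 + 7·12 = 5
u_38 = 6·5 + 7·12 + 7·10 = 2
u_39 = 6·2 + 7·5 + 7·12 = 1
u_40 = 6·1 + 7·2 + 7·5 = 3
u_41 = 6·3 + 7·1 + 7·2 = 0
u_42 = 6·0 + 7·3 + 7·1 = 2
u_43 = 6·2 + 7·0 + 7·3 = 7
u_44 = 6·7 + 7·2 + 7·0 = 4
u_45 = 6·4 + 7·7 + 7·2 = 9
u_46 = 6·9 + 7·4 + 7·7 = 1
u_47 = 6·1 + 7·9 + 7·4 = 6
u_48 = 6·6 + 7·1 + 7·9 = 2
u_49 = 6·2 + 7·6 + 7·1 = 9
u_50 = 6·9 + 7·2 + 7·6 = 6
u_51 = 6·6 + 7·9 + 7·2 = 9
u_52 = 6·9 + 7·6 + 7·9 = 3
u_53 = 6·3 + 7·9 + 7·6 = 6
u_54 = 6·6 + 7·3 + 7·9 = 3
u_55 = 6·3 + 7·6 + 7·3 = 3
u_56 = 6·3 + 7·3 + 7·6 = 3
u_57 = 6·3 + 7·3 + 7·3 = 8
u_58 = 6·8 + 7·3 + 7·3 = 12
u_59 = 6·12 + 7·8 + 7·3 = 6
u_60 = 6·6 + 7·12 + 7·8 = 7
u_61 = 6·7 + 7·6 + 7·12 = 12
u_62 = 6·12 + 7·7 + 7·6 = 7
u_63 = 6·7 + 7·12 + 7·7 = 6
u_64 = 6·6 + 7·7 + 7·12 = 0
u_65 = 6·0 + 7·6 + 7·7 = 0
u_66 = 6·0 + 7·0 + 7·6 = 3
u_67 = 6·3 + 7·0 + 7·0 = 5
u_68 = 6·5 + 7·3 + 7·0 = 12
u_69 = 6·12 + 7·5 + 7·3 = 11
u_70 = 6·11 + 7·12 + 7·5 = 3
u_71 = 6·3 + 7·11 + 7·12 = 10
u_72 = 6·10 + 7·3 + 7·11 = 2
u_73 = 6·2 + 7·10 + 7·3 = 12
u_74 = 6·12 + 7·2 + 7·10 = 0
u_75 = 6·0 + 7·12 + 7·2 = 7
u_76 = 6·7 + 7·0 + 7·12 = 9
u_77 = 6·9 + 7·7 + 7·0 = 12
u_78 = 6·12 + 7·9 + 7·7 = 2
u_79 = 6·2 + 7·12 + 7·9 = 3
u_80 = 6·3 + 7·2 + 7·12 = 12
u_81 = 6·12 + 7·3 + 7·2 = 3
u_82 = 6·3 + 7·12 + 7·3 = 6
u_83 = 6·6 + 7·3 + 7·12 = 11
u_84 = 6·11 + 7·6 + 7·3 = 12
u_85 = 6·12 + 7·11 + 7·6 = 9
u_86 = 6·9 + 7·12 + 7·11 = 7
(u_84, u_85, u_86) = (12, 9, 7) = (u_0, u_1, u_2), so the sequence has period 84.
355 ≡ 19 (mod 84), hence u_355 = u_19 = 10.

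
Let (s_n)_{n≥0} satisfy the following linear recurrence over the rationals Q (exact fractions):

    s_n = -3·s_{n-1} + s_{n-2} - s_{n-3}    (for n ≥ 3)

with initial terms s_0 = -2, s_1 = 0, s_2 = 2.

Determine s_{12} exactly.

242830

s_3 = -3·2 + 1·0 + -1·-2 = -4
s_4 = -3·-4 + 1·2 + -1·0 = 14
s_5 = -3·14 + 1·-4 + -1·2 = -48
s_6 = -3·-48 + 1·14 + -1·-4 = 162
s_7 = -3·162 + 1·-48 + -1·14 = -548
s_8 = -3·-548 + 1·162 + -1·-48 = 1854
s_9 = -3·1854 + 1·-548 + -1·162 = -6272
s_10 = -3·-6272 + 1·1854 + -1·-548 = 21218
s_11 = -3·21218 + 1·-6272 + -1·1854 = -71780
s_12 = -3·-71780 + 1·21218 + -1·-6272 = 242830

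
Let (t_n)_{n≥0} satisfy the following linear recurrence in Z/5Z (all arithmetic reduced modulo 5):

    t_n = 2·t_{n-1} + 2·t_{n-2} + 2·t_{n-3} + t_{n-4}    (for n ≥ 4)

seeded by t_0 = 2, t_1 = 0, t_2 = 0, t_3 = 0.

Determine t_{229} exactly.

t_4 = 2·0 + 2·0 + 2·0 + 1·2 = 2
t_5 = 2·2 + 2·0 + 2·0 + 1·0 = 4
t_6 = 2·4 + 2·2 + 2·0 + 1·0 = 2
t_7 = 2·2 + 2·4 + 2·2 + 1·0 = 1
t_8 = 2·1 + 2·2 + 2·4 + 1·2 = 1
t_9 = 2·1 + 2·1 + 2·2 + 1·4 = 2
Continuing the recurrence:
  t_10 = 0;  t_11 = 2;  t_12 = 4;  t_13 = 4;  t_14 = 0;  t_15 = 3
  t_16 = 3;  t_17 = 1;  t_18 = 4;  t_19 = 4;  t_20 = 1;  t_21 = 4
  t_22 = 2;  t_23 = 3;  t_24 = 4;  t_25 = 2;  t_26 = 0;  t_27 = 0
  t_28 = 3;  t_29 = 3;  t_30 = 2;  t_31 = 1;  t_32 = 0;  t_33 = 4
  t_34 = 2;  t_35 = 3;  t_36 = 3;  t_37 = 0;  t_38 = 4;  t_39 = 2
  t_40 = 0;  t_41 = 2;  t_42 = 2;  t_43 = 0;  t_44 = 3;  t_45 = 2
  t_46 = 2;  t_47 = 4;  t_48 = 4;  t_49 = 2;  t_50 = 2;  t_51 = 0
  t_52 = 2;  t_53 = 0;  t_54 = 1;  t_55 = 1;  t_56 = 1;  t_57 = 1
  t_58 = 2;  t_59 = 4;  t_60 = 0;  t_61 = 3;  t_62 = 1;  t_63 = 2
  t_64 = 2;  t_65 = 3;  t_66 = 0;  t_67 = 2;  t_68 = 2;  t_69 = 1
  t_70 = 0;  t_71 = 3;  t_72 = 0;  t_73 = 2;  t_74 = 0;  t_75 = 2
  t_76 = 3;  t_77 = 2;  t_78 = 4;  t_79 = 0;  t_80 = 0;  t_81 = 0
  t_82 = 4;  t_83 = 3;  t_84 = 4;  t_85 = 2;  t_86 = 2;  t_87 = 4
  t_88 = 0;  t_89 = 4;  t_90 = 3;  t_91 = 3;  t_92 = 0;  t_93 = 1
  t_94 = 1;  t_95 = 2;  t_96 = 3;  t_97 = 3;  t_98 = 2;  t_99 = 3
  t_100 = 4;  t_101 = 1;  t_102 = 3;  t_103 = 4;  t_104 = 0;  t_105 = 0
  t_106 = 1;  t_107 = 1;  t_108 = 4;  t_109 = 2;  t_110 = 0;  t_111 = 3
  t_112 = 4;  t_113 = 1;  t_114 = 1;  t_115 = 0;  t_116 = 3;  t_117 = 4
  t_118 = 0;  t_119 = 4;  t_120 = 4;  t_121 = 0;  t_122 = 1;  t_123 = 4
  t_124 = 4;  t_125 = 3;  t_126 = 3;  t_127 = 4;  t_128 = 4;  t_129 = 0
  t_130 = 4;  t_131 = 0;  t_132 = 2;  t_133 = 2;  t_134 = 2;  t_135 = 2
  t_136 = 4;  t_137 = 3;  t_138 = 0;  t_139 = 1;  t_140 = 2;  t_141 = 4
  t_142 = 4;  t_143 = 1;  t_144 = 0;  t_145 = 4;  t_146 = 4;  t_147 = 2
  t_148 = 0;  t_149 = 1;  t_150 = 0;  t_151 = 4;  t_152 = 0;  t_153 = 4
  t_154 = 1;  t_155 = 4;  t_156 = 3;  t_157 = 0;  t_158 = 0;  t_159 = 0
  t_160 = 3;  t_161 = 1;  t_162 = 3;  t_163 = 4;  t_164 = 4;  t_165 = 3
  t_166 = 0;  t_167 = 3;  t_168 = 1;  t_169 = 1;  t_170 = 0;  t_171 = 2
  t_172 = 2;  t_173 = 4;  t_174 = 1;  t_175 = 1;  t_176 = 4;  t_177 = 1
  t_178 = 3;  t_179 = 2;  t_180 = 1;  t_181 = 3;  t_182 = 0;  t_183 = 0
  t_184 = 2;  t_185 = 2;  t_186 = 3;  t_187 = 4;  t_188 = 0;  t_189 = 1
  t_190 = 3;  t_191 = 2;  t_192 = 2;  t_193 = 0;  t_194 = 1;  t_195 = 3
  t_196 = 0;  t_197 = 3;  t_198 = 3;  t_199 = 0;  t_200 = 2;  t_201 = 3
  t_202 = 3;  t_203 = 1;  t_204 = 1;  t_205 = 3;  t_206 = 3;  t_207 = 0
  t_208 = 3;  t_209 = 0;  t_210 = 4;  t_211 = 4;  t_212 = 4;  t_213 = 4
  t_214 = 3;  t_215 = 1;  t_216 = 0;  t_217 = 2;  t_218 = 4;  t_219 = 3
  t_220 = 3;  t_221 = 2;  t_222 = 0;  t_223 = 3;  t_224 = 3;  t_225 = 4
  t_226 = 0;  t_227 = 2
t_228 = 2·2 + 2·0 + 2·4 + 1·3 = 0
t_229 = 2·0 + 2·2 + 2·0 + 1·4 = 3

3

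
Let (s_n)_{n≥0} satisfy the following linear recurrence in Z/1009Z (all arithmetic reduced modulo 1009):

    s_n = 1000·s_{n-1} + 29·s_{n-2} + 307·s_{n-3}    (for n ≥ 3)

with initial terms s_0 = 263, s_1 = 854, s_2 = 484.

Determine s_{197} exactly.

380

s_3 = 1000·484 + 29·854 + 307·263 = 251
s_4 = 1000·251 + 29·484 + 307·854 = 516
s_5 = 1000·516 + 29·251 + 307·484 = 882
s_6 = 1000·882 + 29·516 + 307·251 = 336
s_7 = 1000·336 + 29·882 + 307·516 = 355
s_8 = 1000·355 + 29·336 + 307·882 = 857
Continuing the recurrence:
  s_9 = 798;  s_10 = 531;  s_11 = 960;  s_12 = 504;  s_13 = 665;  s_14 = 651
  s_15 = 660;  s_16 = 159;  s_17 = 631;  s_18 = 761;  s_19 = 732;  s_20 = 335
  s_21 = 599;  s_22 = 5;  s_23 = 100;  s_24 = 509;  s_25 = 863;  s_26 = 361
  s_27 = 457;  s_28 = 885;  s_29 = 80;  s_30 = 777;  s_31 = 646;  s_32 = 919
  s_33 = 788;  s_34 = 946;  s_35 = 834;  s_36 = 513;  s_37 = 228;  s_38 = 469
  s_39 = 460;  s_40 = 755;  s_41 = 187;  s_42 = 1001;  s_43 = 165;  s_44 = 197
  s_45 = 556;  s_46 = 914;  s_47 = 774;  s_48 = 540;  s_49 = 529;  s_50 = 303
  s_51 = 810;  s_52 = 442;  s_53 = 534;  s_54 = 396;  s_55 = 302;  s_56 = 165
  s_57 = 702;  s_58 = 371;  s_59 = 71;  s_60 = 627;  s_61 = 332;  s_62 = 668
  s_63 = 359;  s_64 = 12;  s_65 = 462;  s_66 = 458;  s_67 = 852;  s_68 = 134
  s_69 = 650;  s_70 = 287;  s_71 = 901;  s_72 = 991;  s_73 = 383;  s_74 = 208
  s_75 = 682;  s_76 = 431;  s_77 = 44;  s_78 = 506;  s_79 = 896;  s_80 = 947
  s_81 = 264;  s_82 = 486;  s_83 = 392;  s_84 = 804;  s_85 = 975;  s_86 = 688
  s_87 = 517;  s_88 = 825;  s_89 = 840;  s_90 = 527;  s_91 = 462;  s_92 = 611
  s_93 = 176;  s_94 = 565;  s_95 = 931;  s_96 = 489;  s_97 = 307;  s_98 = 589
  s_99 = 357;  s_100 = 154;  s_101 = 98;  s_102 = 175;  s_103 = 113;  s_104 = 847
  s_105 = 947;  s_106 = 281;  s_107 = 425;  s_108 = 425;  s_109 = 930;  s_110 = 233
  s_111 = 971;  s_112 = 1008;  s_113 = 817;  s_114 = 123;  s_115 = 81;  s_116 = 398
  s_117 = 204;  s_118 = 267;  s_119 = 583;  s_120 = 548;  s_121 = 107;  s_122 = 182
  s_123 = 189;  s_124 = 102;  s_125 = 906;  s_126 = 359;  s_127 = 880;  s_128 = 131
  s_129 = 357;  s_130 = 334;  s_131 = 141;  s_132 = 972;  s_133 = 6;  s_134 = 791
  s_135 = 867;  s_136 = 834;  s_137 = 152;  s_138 = 413;  s_139 = 443;  s_140 = 168
  s_141 = 902;  s_142 = 576;  s_143 = 911;  s_144 = 881;  s_145 = 585;  s_146 = 288
  s_147 = 302;  s_148 = 582;  s_149 = 117;  s_150 = 576;  s_151 = 308;  s_152 = 410
  s_153 = 454;  s_154 = 451;  s_155 = 780;  s_156 = 141;  s_157 = 386;  s_158 = 942
  s_159 = 598;  s_160 = 187;  s_161 = 135;  s_162 = 120;  s_163 = 713;  s_164 = 166
  s_165 = 528;  s_166 = 0;  s_167 = 689;  s_168 = 509;  s_169 = 265;  s_170 = 910
  s_171 = 372;  s_172 = 470;  s_173 = 381;  s_174 = 298;  s_175 = 298;  s_176 = 838
  s_177 = 767;  s_178 = 922;  s_179 = 799;  s_180 = 748;  s_181 = 829;  s_182 = 211
  s_183 = 537;  s_184 = 512;  s_185 = 67;  s_186 = 511;  s_187 = 151;  s_188 = 732
  s_189 = 291;  s_190 = 390;  s_191 = 610;  s_192 = 311;  s_193 = 424;  s_194 = 763
  s_195 = 6
s_196 = 1000·6 + 29·763 + 307·424 = 891
s_197 = 1000·891 + 29·6 + 307·763 = 380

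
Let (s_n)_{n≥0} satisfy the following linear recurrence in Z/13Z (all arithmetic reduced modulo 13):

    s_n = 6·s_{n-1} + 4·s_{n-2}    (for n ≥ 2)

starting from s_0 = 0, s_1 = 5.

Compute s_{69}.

s_2 = 6·5 + 4·0 = 4
s_3 = 6·4 + 4·5 = 5
s_4 = 6·5 + 4·4 = 7
s_5 = 6·7 + 4·5 = 10
s_6 = 6·10 + 4·7 = 10
s_7 = 6·10 + 4·10 = 9
s_8 = 6·9 + 4·10 = 3
s_9 = 6·3 + 4·9 = 2
s_10 = 6·2 + 4·3 = 11
s_11 = 6·11 + 4·2 = 9
s_12 = 6·9 + 4·11 = 7
s_13 = 6·7 + 4·9 = 0
s_14 = 6·0 + 4·7 = 2
s_15 = 6·2 + 4·0 = 12
s_16 = 6·12 + 4·2 = 2
s_17 = 6·2 + 4·12 = 8
s_18 = 6·8 + 4·2 = 4
s_19 = 6·4 + 4·8 = 4
s_20 = 6·4 + 4·4 = 1
s_21 = 6·1 + 4·4 = 9
s_22 = 6·9 + 4·1 = 6
s_23 = 6·6 + 4·9 = 7
s_24 = 6·7 + 4·6 = 1
s_25 = 6·1 + 4·7 = 8
s_26 = 6·8 + 4·1 = 0
s_27 = 6·0 + 4·8 = 6
s_28 = 6·6 + 4·0 = 10
s_29 = 6·10 + 4·6 = 6
s_30 = 6·6 + 4·10 = 11
s_31 = 6·11 + 4·6 = 12
s_32 = 6·12 + 4·11 = 12
s_33 = 6·12 + 4·12 = 3
s_34 = 6·3 + 4·12 = 1
s_35 = 6·1 + 4·3 = 5
s_36 = 6·5 + 4·1 = 8
s_37 = 6·8 + 4·5 = 3
s_38 = 6·3 + 4·8 = 11
s_39 = 6·11 + 4·3 = 0
s_40 = 6·0 + 4·11 = 5
s_41 = 6·5 + 4·0 = 4
s_42 = 6·4 + 4·5 = 5
s_43 = 6·5 + 4·4 = 7
s_44 = 6·7 + 4·5 = 10
s_45 = 6·10 + 4·7 = 10
s_46 = 6·10 + 4·10 = 9
s_47 = 6·9 + 4·10 = 3
s_48 = 6·3 + 4·9 = 2
s_49 = 6·2 + 4·3 = 11
s_50 = 6·11 + 4·2 = 9
s_51 = 6·9 + 4·11 = 7
s_52 = 6·7 + 4·9 = 0
s_53 = 6·0 + 4·7 = 2
s_54 = 6·2 + 4·0 = 12
s_55 = 6·12 + 4·2 = 2
s_56 = 6·2 + 4·12 = 8
s_57 = 6·8 + 4·2 = 4
s_58 = 6·4 + 4·8 = 4
s_59 = 6·4 + 4·4 = 1
s_60 = 6·1 + 4·4 = 9
s_61 = 6·9 + 4·1 = 6
s_62 = 6·6 + 4·9 = 7
s_63 = 6·7 + 4·6 = 1
s_64 = 6·1 + 4·7 = 8
s_65 = 6·8 + 4·1 = 0
s_66 = 6·0 + 4·8 = 6
s_67 = 6·6 + 4·0 = 10
s_68 = 6·10 + 4·6 = 6
s_69 = 6·6 + 4·10 = 11

11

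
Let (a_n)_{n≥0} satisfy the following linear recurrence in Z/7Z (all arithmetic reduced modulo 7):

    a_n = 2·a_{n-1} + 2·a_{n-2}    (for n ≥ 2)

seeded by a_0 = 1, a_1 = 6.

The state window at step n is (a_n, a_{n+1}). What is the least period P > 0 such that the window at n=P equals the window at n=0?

48

n=0: window = (1, 6)
n=1: window = (6, 0)
n=2: window = (0, 5)
n=3: window = (5, 3)
n=4: window = (3, 2)
n=5: window = (2, 3)
n=6: window = (3, 3)
n=7: window = (3, 5)
n=8: window = (5, 2)
n=9: window = (2, 0)
n=10: window = (0, 4)
n=11: window = (4, 1)
n=12: window = (1, 3)
n=13: window = (3, 1)
n=14: window = (1, 1)
n=15: window = (1, 4)
n=16: window = (4, 3)
n=17: window = (3, 0)
n=18: window = (0, 6)
n=19: window = (6, 5)
n=20: window = (5, 1)
n=21: window = (1, 5)
n=22: window = (5, 5)
n=23: window = (5, 6)
n=24: window = (6, 1)
n=25: window = (1, 0)
n=26: window = (0, 2)
n=27: window = (2, 4)
n=28: window = (4, 5)
n=29: window = (5, 4)
n=30: window = (4, 4)
n=31: window = (4, 2)
n=32: window = (2, 5)
n=33: window = (5, 0)
n=34: window = (0, 3)
n=35: window = (3, 6)
n=36: window = (6, 4)
n=37: window = (4, 6)
n=38: window = (6, 6)
n=39: window = (6, 3)
n=40: window = (3, 4)
…
n=46: window = (2, 2)
n=47: window = (2, 1)
n=48: window = (1, 6)
window at n=48 equals window at n=0 → period = 48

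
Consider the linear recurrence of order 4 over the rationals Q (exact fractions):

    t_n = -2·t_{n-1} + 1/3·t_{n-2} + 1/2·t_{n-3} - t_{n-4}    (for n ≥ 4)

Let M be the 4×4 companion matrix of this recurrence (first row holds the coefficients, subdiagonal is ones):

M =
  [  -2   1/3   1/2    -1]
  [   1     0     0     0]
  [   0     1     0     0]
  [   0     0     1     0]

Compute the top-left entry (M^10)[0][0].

786469/972

(M^10)[0][0] is the top entry after applying M 10 times to the unit state (1, 0, 0, 0). Equivalently it is h_{13} for the auxiliary sequence (h_n) obeying the same recurrence with h_3 = 1 and h_i = 0 for 0 ≤ i < 3:
h_4 = -2·1 + 1/3·0 + 1/2·0 + -1·0 = -2
h_5 = -2·-2 + 1/3·1 + 1/2·0 + -1·0 = 13/3
h_6 = -2·13/3 + 1/3·-2 + 1/2·1 + -1·0 = -53/6
h_7 = -2·-53/6 + 1/3·13/3 + 1/2·-2 + -1·1 = 154/9
h_8 = -2·154/9 + 1/3·-53/6 + 1/2·13/3 + -1·-2 = -33
h_9 = -2·-33 + 1/3·154/9 + 1/2·-53/6 + -1·13/3 = 6799/108
h_10 = -2·6799/108 + 1/3·-33 + 1/2·154/9 + -1·-53/6 = -3227/27
h_11 = -2·-3227/27 + 1/3·6799/108 + 1/2·-33 + -1·154/9 = 73357/324
h_12 = -2·73357/324 + 1/3·-3227/27 + 1/2·6799/108 + -1·-33 = -277463/648
h_13 = -2·-277463/648 + 1/3·73357/324 + 1/2·-3227/27 + -1·6799/108 = 786469/972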